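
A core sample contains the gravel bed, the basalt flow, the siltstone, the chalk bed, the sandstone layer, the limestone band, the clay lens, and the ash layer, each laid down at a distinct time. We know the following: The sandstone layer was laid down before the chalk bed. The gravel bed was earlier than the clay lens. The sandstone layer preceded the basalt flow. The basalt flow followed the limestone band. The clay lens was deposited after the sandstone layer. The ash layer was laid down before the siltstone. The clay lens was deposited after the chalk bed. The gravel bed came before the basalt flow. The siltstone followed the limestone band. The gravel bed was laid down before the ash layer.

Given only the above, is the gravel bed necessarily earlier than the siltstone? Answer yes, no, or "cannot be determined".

Chain the constraints: the gravel bed → the ash layer → the siltstone. Each link is directly stated, so the gravel bed comes before the siltstone.

yes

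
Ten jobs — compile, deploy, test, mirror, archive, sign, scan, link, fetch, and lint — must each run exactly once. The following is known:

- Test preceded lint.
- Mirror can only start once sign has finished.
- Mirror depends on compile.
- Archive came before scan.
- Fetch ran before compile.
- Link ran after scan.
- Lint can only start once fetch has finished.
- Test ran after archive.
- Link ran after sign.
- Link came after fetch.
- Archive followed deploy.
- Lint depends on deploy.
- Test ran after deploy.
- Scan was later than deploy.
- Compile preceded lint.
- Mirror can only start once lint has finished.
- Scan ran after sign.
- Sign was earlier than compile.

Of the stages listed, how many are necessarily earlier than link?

Directly stated before link: fetch, scan, and sign.
Archive reaches link via archive → scan → link.
Deploy reaches link via deploy → scan → link.
That's archive, deploy, fetch, scan, and sign — 5 in all.

5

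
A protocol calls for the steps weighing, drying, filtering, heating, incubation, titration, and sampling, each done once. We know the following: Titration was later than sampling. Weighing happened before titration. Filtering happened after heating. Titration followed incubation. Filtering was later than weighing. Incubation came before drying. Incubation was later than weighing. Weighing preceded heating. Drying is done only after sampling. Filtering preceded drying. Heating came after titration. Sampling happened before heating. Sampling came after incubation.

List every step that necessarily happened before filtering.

heating, incubation, sampling, titration, weighing

Directly stated before filtering: heating and weighing.
Incubation reaches filtering via incubation → titration → heating → filtering.
Sampling reaches filtering via sampling → heating → filtering.
Titration reaches filtering via titration → heating → filtering.
No chain forces drying ahead of filtering.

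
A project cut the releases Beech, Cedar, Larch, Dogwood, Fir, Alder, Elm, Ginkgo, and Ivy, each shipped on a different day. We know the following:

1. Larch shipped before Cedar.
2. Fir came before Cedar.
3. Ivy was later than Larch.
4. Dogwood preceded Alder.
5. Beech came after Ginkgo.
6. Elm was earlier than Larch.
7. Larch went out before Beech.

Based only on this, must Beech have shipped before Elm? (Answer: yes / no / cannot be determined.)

Tracing the constraints gives Elm → Larch → Beech, so Elm must come before Beech.
That means Beech cannot be before Elm.

no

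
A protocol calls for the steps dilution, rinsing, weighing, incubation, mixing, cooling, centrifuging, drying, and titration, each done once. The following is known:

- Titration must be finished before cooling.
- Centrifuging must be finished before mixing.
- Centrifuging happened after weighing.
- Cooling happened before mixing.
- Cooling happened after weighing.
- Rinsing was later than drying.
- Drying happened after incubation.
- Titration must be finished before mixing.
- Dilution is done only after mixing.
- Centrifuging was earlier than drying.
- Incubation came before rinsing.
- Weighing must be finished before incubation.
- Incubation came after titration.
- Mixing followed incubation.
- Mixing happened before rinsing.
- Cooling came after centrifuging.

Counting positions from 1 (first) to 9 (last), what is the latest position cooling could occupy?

Cooling must come before dilution, mixing, and rinsing — 3 steps forced after it.
Everything else can be placed before cooling in some valid order, so cooling can sit as late as position 9 − 3 = 6.

6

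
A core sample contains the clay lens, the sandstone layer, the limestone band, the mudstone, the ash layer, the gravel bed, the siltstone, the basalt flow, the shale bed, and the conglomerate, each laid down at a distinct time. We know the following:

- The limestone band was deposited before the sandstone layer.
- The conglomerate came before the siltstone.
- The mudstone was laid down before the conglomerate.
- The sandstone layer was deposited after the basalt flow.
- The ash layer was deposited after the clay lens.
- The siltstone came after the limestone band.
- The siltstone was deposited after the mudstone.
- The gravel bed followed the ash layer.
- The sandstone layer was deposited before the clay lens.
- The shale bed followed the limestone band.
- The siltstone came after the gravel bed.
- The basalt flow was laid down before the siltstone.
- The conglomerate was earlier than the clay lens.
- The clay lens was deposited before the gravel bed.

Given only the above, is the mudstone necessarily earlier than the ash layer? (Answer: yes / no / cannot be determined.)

Chain the constraints: the mudstone → the conglomerate → the clay lens → the ash layer. Each link is directly stated, so the mudstone comes before the ash layer.

yes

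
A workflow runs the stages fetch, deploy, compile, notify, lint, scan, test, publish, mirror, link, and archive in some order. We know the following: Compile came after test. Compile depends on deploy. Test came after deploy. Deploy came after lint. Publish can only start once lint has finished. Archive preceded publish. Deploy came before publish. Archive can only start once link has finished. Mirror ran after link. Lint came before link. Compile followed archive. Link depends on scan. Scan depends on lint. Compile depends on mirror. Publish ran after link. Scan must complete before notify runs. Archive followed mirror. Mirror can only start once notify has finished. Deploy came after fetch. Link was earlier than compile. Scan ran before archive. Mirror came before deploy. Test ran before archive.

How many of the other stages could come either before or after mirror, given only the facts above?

1

Forced before mirror: link, lint, notify, and scan; forced after mirror: archive, compile, deploy, publish, and test.
That leaves fetch with no forced order relative to mirror — 1.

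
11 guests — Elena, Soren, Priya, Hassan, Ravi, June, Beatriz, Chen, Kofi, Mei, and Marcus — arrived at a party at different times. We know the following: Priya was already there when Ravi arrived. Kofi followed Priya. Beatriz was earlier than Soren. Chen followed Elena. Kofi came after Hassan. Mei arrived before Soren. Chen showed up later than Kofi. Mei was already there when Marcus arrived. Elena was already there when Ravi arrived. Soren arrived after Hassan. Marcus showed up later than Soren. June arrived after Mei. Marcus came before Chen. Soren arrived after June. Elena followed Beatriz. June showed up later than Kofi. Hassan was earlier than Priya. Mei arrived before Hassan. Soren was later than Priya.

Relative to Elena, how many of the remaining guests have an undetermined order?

Forced before Elena: Beatriz; forced after Elena: Chen and Ravi.
That leaves Hassan, June, Kofi, Marcus, Mei, Priya, and Soren with no forced order relative to Elena — 7.

7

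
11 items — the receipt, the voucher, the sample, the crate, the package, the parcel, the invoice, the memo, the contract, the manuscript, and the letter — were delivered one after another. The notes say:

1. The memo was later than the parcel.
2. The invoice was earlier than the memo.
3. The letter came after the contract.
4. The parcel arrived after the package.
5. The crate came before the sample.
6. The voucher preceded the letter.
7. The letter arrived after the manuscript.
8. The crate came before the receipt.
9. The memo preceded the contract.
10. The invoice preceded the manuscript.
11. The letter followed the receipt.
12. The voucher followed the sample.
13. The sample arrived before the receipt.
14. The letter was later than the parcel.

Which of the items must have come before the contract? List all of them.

the invoice, the memo, the package, the parcel

Directly stated before the contract: the memo.
The invoice reaches the contract via the invoice → the memo → the contract.
The package reaches the contract via the package → the parcel → the memo → the contract.
The parcel reaches the contract via the parcel → the memo → the contract.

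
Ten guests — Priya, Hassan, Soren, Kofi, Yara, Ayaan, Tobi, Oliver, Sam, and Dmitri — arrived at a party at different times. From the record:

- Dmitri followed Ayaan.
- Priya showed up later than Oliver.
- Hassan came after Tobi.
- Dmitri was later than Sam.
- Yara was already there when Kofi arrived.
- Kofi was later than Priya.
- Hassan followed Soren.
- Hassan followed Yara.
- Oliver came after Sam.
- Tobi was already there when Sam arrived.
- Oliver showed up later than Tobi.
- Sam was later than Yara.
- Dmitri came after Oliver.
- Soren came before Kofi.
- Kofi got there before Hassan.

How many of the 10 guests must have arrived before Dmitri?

Directly stated before Dmitri: Ayaan, Oliver, and Sam.
Tobi reaches Dmitri via Tobi → Oliver → Dmitri.
Yara reaches Dmitri via Yara → Sam → Dmitri.
That's Ayaan, Oliver, Sam, Tobi, and Yara — 5 in all.

5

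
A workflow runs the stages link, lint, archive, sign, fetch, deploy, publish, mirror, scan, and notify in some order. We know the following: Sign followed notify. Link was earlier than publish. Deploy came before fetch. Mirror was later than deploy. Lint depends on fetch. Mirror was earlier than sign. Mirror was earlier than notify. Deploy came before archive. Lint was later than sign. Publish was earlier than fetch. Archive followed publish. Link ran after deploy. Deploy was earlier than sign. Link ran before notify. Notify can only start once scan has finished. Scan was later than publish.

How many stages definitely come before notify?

Directly stated before notify: link, mirror, and scan.
Deploy reaches notify via deploy → link → notify.
Publish reaches notify via publish → scan → notify.
No chain forces sign (or any of the others) ahead of notify.
That's deploy, link, mirror, publish, and scan — 5 in all.

5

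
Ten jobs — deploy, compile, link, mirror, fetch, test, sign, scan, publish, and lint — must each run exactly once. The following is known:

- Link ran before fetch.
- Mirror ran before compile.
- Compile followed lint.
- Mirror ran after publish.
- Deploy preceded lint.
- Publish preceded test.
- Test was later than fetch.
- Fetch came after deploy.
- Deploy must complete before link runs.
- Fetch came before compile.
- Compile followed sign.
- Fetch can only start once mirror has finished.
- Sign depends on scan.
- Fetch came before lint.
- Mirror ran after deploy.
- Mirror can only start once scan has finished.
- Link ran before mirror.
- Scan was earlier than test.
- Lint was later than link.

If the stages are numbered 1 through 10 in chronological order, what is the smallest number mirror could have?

5

Deploy, link, publish, and scan must all come before mirror — 4 forced predecessors.
Nothing else is forced ahead of mirror, so its earliest slot is position 4 + 1 = 5.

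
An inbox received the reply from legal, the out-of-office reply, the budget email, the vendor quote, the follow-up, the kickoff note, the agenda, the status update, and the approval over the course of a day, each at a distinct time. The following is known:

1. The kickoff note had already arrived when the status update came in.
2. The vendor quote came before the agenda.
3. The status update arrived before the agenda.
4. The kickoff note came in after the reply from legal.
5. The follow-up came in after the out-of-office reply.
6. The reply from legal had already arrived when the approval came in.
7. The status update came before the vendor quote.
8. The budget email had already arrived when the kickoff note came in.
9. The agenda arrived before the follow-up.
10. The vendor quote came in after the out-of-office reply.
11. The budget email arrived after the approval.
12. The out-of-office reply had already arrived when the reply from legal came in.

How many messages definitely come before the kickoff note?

Directly stated before the kickoff note: the budget email and the reply from legal.
The approval reaches the kickoff note via the approval → the budget email → the kickoff note.
The out-of-office reply reaches the kickoff note via the out-of-office reply → the reply from legal → the kickoff note.
That's the approval, the budget email, the out-of-office reply, and the reply from legal — 4 in all.

4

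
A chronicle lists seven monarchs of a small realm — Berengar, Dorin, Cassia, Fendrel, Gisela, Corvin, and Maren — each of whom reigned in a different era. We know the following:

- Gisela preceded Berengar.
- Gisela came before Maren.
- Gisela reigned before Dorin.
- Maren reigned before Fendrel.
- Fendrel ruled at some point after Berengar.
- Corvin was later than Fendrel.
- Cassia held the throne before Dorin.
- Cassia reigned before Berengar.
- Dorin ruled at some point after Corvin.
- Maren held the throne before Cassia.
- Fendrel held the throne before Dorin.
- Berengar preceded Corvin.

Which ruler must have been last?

Every other ruler has a chain of constraints placing them before Dorin, so Dorin is last.

Dorin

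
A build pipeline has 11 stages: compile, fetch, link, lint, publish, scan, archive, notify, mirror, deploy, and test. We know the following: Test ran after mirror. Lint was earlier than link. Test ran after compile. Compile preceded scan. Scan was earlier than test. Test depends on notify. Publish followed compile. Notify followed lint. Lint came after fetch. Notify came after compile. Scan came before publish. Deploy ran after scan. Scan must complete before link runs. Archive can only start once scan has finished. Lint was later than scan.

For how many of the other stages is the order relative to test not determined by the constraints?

4

Forced before test: compile, fetch, lint, mirror, notify, and scan.
That leaves archive, deploy, link, and publish with no forced order relative to test — 4.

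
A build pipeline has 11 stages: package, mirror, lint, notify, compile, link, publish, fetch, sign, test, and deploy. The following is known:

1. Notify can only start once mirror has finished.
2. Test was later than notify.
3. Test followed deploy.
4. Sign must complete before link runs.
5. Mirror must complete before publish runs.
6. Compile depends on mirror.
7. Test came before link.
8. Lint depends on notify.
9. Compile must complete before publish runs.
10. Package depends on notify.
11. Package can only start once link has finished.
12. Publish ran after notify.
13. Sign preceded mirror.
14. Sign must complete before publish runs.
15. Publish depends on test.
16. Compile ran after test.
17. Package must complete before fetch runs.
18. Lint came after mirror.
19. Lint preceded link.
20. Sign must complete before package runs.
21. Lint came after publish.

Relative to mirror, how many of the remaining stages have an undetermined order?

1

Forced before mirror: sign; forced after mirror: compile, fetch, link, lint, notify, package, publish, and test.
That leaves deploy with no forced order relative to mirror — 1.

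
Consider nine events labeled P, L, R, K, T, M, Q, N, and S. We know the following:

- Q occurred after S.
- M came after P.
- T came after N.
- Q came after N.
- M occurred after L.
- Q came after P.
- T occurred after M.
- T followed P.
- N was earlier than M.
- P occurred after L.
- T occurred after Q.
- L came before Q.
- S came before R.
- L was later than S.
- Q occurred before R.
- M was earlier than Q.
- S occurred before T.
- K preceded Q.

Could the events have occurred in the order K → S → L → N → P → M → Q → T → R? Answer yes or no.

Check each stated constraint against the proposed order — e.g. S is ahead of T; S is ahead of R. Every pair is in the required order; nothing is violated.

yes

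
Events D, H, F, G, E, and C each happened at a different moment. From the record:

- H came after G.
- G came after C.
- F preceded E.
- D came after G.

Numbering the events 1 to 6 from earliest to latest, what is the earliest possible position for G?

2

C must come before G — 1 forced predecessor.
Nothing else is forced ahead of G, so its earliest slot is position 1 + 1 = 2.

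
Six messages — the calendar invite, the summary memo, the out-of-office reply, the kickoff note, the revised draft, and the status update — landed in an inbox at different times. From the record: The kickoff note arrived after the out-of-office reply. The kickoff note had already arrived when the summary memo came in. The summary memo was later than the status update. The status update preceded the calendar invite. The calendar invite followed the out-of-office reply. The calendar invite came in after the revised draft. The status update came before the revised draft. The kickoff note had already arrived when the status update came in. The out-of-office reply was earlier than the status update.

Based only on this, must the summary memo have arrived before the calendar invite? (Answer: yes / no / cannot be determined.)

cannot be determined

No chain of stated constraints runs from the summary memo to the calendar invite, and none runs from the calendar invite to the summary memo either.
So the relative order of the summary memo and the calendar invite is not fixed by the given facts.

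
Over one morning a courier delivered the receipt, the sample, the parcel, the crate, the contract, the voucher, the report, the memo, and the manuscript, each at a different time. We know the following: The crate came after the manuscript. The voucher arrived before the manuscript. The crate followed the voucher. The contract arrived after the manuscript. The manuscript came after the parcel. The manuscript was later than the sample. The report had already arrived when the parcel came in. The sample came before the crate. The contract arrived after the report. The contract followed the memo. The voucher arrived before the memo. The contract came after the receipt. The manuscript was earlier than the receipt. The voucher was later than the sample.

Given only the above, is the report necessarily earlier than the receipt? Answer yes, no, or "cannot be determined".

Chain the constraints: the report → the parcel → the manuscript → the receipt. Each link is directly stated, so the report comes before the receipt.

yes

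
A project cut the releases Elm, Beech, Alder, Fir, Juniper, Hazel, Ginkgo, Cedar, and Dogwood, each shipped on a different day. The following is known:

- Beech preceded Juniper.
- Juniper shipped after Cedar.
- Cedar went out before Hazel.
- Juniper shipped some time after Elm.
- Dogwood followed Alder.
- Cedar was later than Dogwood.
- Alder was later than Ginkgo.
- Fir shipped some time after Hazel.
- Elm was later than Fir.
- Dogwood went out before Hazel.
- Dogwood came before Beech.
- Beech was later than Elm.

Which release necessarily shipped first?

Ginkgo

Ginkgo has a chain of constraints placing it before every other release, so Ginkgo must be first.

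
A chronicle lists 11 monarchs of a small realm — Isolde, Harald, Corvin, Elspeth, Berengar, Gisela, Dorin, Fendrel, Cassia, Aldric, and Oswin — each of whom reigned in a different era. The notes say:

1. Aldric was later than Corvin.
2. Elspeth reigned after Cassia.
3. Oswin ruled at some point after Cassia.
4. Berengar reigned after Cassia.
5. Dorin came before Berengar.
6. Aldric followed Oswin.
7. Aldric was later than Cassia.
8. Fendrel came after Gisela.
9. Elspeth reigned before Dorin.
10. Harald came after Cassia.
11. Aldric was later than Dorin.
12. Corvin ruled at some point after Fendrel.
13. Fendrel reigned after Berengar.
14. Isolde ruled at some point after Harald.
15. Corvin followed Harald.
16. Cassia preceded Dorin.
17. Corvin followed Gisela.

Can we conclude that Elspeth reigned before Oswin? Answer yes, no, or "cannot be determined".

cannot be determined

No chain of stated constraints runs from Elspeth to Oswin, and none runs from Oswin to Elspeth either.
So the relative order of Elspeth and Oswin is not fixed by the given facts.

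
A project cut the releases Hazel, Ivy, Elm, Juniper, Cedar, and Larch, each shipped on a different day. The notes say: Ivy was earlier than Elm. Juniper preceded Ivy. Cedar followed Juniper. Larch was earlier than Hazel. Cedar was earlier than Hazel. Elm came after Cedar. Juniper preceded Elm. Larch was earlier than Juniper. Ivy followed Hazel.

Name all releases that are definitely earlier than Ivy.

Directly stated before Ivy: Hazel and Juniper.
Cedar reaches Ivy via Cedar → Hazel → Ivy.
Larch reaches Ivy via Larch → Hazel → Ivy.
No chain forces Elm ahead of Ivy.

Cedar, Hazel, Juniper, Larch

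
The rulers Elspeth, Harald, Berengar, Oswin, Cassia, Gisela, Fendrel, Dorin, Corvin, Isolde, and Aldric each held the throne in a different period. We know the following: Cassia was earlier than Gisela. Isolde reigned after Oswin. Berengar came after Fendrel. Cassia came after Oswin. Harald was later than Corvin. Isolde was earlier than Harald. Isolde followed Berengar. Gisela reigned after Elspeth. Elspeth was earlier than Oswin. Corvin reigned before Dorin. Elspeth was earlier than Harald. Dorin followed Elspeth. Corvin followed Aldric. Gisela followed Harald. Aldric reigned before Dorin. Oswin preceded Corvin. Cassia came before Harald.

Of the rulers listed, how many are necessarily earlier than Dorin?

4

Directly stated before Dorin: Aldric, Corvin, and Elspeth.
Oswin reaches Dorin via Oswin → Corvin → Dorin.
That's Aldric, Corvin, Elspeth, and Oswin — 4 in all.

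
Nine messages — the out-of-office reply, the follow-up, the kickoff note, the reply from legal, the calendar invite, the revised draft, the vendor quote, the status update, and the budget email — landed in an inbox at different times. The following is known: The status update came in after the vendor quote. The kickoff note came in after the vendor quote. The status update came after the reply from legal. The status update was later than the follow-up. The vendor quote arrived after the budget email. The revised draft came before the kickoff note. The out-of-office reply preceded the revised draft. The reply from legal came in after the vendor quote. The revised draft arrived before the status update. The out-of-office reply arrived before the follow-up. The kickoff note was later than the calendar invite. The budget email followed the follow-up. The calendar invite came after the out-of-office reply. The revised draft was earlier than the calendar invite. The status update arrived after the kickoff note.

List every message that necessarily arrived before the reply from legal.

Directly stated before the reply from legal: the vendor quote.
The budget email reaches the reply from legal via the budget email → the vendor quote → the reply from legal.
The follow-up reaches the reply from legal via the follow-up → the budget email → the vendor quote → the reply from legal.
The out-of-office reply reaches the reply from legal via the out-of-office reply → the follow-up → the budget email → the vendor quote → the reply from legal.
No chain forces the kickoff note (or any of the others) ahead of the reply from legal.

the budget email, the follow-up, the out-of-office reply, the vendor quote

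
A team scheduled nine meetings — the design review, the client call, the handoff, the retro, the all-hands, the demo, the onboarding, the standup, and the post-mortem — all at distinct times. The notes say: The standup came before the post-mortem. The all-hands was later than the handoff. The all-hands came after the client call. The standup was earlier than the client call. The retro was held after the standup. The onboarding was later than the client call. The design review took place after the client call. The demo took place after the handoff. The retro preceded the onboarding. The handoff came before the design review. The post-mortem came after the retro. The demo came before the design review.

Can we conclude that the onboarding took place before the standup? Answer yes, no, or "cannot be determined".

Tracing the constraints gives the standup → the client call → the onboarding, so the standup must come before the onboarding.
That means the onboarding cannot be before the standup.

no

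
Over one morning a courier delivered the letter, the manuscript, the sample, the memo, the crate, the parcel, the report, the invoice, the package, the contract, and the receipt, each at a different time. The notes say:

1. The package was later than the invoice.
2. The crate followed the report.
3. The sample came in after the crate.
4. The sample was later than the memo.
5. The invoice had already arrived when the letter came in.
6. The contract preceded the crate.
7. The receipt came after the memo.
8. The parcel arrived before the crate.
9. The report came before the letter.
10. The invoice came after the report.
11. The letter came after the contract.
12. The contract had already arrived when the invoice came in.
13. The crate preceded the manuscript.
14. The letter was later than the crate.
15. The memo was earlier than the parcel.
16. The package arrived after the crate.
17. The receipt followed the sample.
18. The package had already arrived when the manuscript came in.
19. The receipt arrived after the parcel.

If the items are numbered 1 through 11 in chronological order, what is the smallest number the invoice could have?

The contract and the report must both come before the invoice — 2 forced predecessors.
Nothing else is forced ahead of the invoice, so its earliest slot is position 2 + 1 = 3.

3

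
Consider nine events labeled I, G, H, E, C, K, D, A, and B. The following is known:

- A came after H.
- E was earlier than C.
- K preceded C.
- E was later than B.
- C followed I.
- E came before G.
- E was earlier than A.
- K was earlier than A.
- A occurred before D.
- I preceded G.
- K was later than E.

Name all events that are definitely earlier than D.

A, B, E, H, K

Directly stated before D: A.
B reaches D via B → E → A → D.
E reaches D via E → A → D.
H reaches D via H → A → D.
Likewise K reaches D by chaining the stated constraints.
No chain forces C (or any of the others) ahead of D.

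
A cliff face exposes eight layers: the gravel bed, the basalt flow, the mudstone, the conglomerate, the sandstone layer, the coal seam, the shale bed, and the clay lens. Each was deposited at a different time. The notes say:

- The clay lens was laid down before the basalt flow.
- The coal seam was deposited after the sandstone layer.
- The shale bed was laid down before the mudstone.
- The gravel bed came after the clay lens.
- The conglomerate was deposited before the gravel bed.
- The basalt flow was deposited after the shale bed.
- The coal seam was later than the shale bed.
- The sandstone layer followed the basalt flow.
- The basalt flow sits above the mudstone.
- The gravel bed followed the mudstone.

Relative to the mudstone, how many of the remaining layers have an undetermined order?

2

Forced before the mudstone: the shale bed; forced after the mudstone: the basalt flow, the coal seam, the gravel bed, and the sandstone layer.
That leaves the clay lens and the conglomerate with no forced order relative to the mudstone — 2.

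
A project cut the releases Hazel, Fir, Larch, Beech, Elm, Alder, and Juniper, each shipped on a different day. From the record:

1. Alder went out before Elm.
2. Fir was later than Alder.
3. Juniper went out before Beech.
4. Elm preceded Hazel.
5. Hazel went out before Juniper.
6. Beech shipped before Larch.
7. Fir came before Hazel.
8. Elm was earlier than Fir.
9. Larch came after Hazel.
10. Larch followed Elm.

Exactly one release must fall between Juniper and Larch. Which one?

Beech

Tracing the constraints gives Juniper → Beech → Larch, so Beech sits after Juniper and before Larch.
No other release is forced both after Juniper and before Larch.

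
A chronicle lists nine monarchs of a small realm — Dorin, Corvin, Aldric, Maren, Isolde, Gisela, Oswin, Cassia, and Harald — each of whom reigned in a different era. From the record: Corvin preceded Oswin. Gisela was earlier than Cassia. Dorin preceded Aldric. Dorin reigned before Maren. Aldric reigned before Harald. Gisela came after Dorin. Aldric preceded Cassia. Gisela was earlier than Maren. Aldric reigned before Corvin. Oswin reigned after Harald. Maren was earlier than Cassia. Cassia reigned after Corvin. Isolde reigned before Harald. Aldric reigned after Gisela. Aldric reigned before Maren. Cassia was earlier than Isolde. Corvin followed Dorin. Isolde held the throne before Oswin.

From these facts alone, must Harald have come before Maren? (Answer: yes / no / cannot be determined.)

Tracing the constraints gives Maren → Cassia → Isolde → Harald, so Maren must come before Harald.
That means Harald cannot be before Maren.

no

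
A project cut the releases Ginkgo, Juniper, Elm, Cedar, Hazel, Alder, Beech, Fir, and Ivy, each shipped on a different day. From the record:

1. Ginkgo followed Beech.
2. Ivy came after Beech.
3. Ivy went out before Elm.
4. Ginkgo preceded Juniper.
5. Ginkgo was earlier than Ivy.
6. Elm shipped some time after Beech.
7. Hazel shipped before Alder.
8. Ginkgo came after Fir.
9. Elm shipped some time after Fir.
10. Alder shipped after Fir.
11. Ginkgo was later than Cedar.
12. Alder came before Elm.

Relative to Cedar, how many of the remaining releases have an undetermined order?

Forced after Cedar: Elm, Ginkgo, Ivy, and Juniper.
That leaves Alder, Beech, Fir, and Hazel with no forced order relative to Cedar — 4.

4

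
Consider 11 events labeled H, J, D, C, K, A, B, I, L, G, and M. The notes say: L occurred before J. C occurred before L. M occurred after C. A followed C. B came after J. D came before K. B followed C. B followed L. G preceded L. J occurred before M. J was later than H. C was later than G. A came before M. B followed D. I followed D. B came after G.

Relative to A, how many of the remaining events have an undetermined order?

7

Forced before A: C and G; forced after A: M.
That leaves B, D, H, I, J, K, and L with no forced order relative to A — 7.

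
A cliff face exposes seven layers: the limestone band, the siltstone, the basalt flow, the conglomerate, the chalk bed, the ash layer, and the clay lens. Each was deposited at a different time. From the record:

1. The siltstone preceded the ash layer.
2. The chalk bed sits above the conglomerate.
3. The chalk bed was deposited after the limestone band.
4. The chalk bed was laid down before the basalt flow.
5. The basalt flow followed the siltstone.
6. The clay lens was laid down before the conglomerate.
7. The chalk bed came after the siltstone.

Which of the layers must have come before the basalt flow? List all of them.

the chalk bed, the clay lens, the conglomerate, the limestone band, the siltstone

Directly stated before the basalt flow: the chalk bed and the siltstone.
The clay lens reaches the basalt flow via the clay lens → the conglomerate → the chalk bed → the basalt flow.
The conglomerate reaches the basalt flow via the conglomerate → the chalk bed → the basalt flow.
The limestone band reaches the basalt flow via the limestone band → the chalk bed → the basalt flow.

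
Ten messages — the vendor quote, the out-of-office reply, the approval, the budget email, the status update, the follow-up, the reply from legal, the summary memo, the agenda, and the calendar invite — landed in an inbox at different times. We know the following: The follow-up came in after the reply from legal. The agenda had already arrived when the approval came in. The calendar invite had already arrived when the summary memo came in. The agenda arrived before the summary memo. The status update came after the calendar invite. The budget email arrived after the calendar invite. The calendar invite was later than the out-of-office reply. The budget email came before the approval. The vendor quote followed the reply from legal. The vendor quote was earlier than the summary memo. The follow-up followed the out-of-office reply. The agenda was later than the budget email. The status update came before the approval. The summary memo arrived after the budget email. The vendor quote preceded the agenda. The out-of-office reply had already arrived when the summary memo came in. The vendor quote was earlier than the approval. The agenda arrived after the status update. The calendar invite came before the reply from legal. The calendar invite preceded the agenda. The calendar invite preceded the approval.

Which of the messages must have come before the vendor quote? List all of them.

Directly stated before the vendor quote: the reply from legal.
The calendar invite reaches the vendor quote via the calendar invite → the reply from legal → the vendor quote.
The out-of-office reply reaches the vendor quote via the out-of-office reply → the calendar invite → the reply from legal → the vendor quote.
No chain forces the budget email (or any of the others) ahead of the vendor quote.

the calendar invite, the out-of-office reply, the reply from legal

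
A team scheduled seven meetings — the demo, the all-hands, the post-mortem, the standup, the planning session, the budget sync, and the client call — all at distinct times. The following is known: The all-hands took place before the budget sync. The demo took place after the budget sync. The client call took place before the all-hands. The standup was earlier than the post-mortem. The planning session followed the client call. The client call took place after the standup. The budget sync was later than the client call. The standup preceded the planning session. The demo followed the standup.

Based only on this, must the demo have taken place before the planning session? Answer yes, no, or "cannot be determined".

cannot be determined

No chain of stated constraints runs from the demo to the planning session, and none runs from the planning session to the demo either.
So the relative order of the demo and the planning session is not fixed by the given facts.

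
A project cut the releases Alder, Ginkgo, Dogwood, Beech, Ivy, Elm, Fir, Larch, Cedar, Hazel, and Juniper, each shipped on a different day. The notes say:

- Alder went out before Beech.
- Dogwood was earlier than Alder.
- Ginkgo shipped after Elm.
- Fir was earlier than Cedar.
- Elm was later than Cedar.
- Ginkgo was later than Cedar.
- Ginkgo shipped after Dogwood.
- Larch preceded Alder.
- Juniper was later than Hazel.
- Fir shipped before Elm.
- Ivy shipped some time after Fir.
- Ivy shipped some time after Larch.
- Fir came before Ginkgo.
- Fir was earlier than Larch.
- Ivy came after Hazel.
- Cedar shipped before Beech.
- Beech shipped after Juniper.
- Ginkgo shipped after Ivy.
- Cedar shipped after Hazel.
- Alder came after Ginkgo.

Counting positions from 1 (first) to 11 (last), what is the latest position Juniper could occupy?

Juniper must come before Beech — 1 release forced after it.
Everything else can be placed before Juniper in some valid order, so Juniper can sit as late as position 11 − 1 = 10.

10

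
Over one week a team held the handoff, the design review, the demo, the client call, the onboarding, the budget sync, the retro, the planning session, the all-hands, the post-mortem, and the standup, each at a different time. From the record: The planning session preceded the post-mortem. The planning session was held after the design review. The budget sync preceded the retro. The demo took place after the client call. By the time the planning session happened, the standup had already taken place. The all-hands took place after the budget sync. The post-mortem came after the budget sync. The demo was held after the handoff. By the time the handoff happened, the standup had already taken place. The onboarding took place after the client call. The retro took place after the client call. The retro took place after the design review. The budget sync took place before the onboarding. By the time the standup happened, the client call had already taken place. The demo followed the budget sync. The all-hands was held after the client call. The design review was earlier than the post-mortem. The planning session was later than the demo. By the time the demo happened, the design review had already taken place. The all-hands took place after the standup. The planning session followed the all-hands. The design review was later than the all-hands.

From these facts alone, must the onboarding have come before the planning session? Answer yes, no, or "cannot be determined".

cannot be determined

No chain of stated constraints runs from the onboarding to the planning session, and none runs from the planning session to the onboarding either.
So the relative order of the onboarding and the planning session is not fixed by the given facts.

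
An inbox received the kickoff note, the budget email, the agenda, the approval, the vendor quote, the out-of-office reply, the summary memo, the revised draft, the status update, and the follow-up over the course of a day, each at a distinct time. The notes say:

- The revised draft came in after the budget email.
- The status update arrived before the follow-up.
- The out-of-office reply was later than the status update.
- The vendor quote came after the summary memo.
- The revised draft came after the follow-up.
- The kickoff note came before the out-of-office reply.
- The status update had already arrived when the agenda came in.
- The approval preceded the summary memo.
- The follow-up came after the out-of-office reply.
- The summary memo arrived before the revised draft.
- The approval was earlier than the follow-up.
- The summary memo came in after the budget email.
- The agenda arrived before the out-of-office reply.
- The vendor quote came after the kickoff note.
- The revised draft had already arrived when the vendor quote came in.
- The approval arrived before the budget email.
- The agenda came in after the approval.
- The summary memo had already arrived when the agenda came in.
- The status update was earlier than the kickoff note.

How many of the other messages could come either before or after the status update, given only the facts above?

3

Forced after the status update: the agenda, the follow-up, the kickoff note, the out-of-office reply, the revised draft, and the vendor quote.
That leaves the approval, the budget email, and the summary memo with no forced order relative to the status update — 3.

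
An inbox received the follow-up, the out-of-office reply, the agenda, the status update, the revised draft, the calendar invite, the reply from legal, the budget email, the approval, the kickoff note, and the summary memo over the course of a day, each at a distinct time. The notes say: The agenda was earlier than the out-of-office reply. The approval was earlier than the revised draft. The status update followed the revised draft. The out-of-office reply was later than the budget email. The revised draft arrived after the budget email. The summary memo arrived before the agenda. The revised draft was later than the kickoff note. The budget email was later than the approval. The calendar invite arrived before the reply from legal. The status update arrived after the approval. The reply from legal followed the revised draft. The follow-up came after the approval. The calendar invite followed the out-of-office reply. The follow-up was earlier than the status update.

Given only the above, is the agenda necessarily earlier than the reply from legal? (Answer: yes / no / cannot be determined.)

Chain the constraints: the agenda → the out-of-office reply → the calendar invite → the reply from legal. Each link is directly stated, so the agenda comes before the reply from legal.

yes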